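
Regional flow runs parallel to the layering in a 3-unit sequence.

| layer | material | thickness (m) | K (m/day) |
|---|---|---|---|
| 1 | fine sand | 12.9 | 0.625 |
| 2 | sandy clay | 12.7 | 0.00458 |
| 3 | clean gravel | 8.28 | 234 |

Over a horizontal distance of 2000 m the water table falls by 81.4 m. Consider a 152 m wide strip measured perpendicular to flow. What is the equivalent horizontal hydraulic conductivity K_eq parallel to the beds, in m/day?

57.4

Flow is parallel to layering, so each bed carries its own Darcy discharge and the transmissivities add.
Σ(K_i·b_i) = 0.625×12.9 + 0.00458×12.7 + 234×8.28 = 1946 m²/day.
Total thickness b = 33.88 m, so K_eq = Σ(K_i·b_i)/b = 57.43 m/day.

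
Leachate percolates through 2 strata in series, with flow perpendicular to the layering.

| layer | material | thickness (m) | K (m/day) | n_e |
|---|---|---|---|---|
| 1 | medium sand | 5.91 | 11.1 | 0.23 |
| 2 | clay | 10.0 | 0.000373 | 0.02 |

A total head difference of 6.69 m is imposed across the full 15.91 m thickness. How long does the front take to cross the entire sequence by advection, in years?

With flow normal to the layers, continuity requires the same specific discharge q through every layer.
Σ(b_i/K_i) = 5.91/11.1 + 10.0/0.000373 = 26810 d.
q = Δh / Σ(b_i/K_i) = 6.69 / 26810 = 0.0002495 m/day.
In each layer the seepage velocity is v_i = q/n_i, so the layer transit time is t_i = b_i·n_i / q:
  layer 1 (medium sand): t_1 = 5.91 × 0.23 / 0.0002495 = 5447 d
  layer 2 (clay): t_2 = 10.0 × 0.02 / 0.0002495 = 801.5 d
Total t = Σ t_i = 6249 days = 17.11 years.

17.1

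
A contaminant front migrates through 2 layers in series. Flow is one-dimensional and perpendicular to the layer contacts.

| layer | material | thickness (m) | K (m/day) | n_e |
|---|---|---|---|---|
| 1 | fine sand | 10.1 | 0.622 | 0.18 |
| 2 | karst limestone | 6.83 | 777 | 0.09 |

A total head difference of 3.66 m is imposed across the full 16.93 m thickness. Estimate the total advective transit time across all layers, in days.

With flow normal to the layers, continuity requires the same specific discharge q through every layer.
Σ(b_i/K_i) = 10.1/0.622 + 6.83/777 = 16.25 d.
q = Δh / Σ(b_i/K_i) = 3.66 / 16.25 = 0.2253 m/day.
In each layer the seepage velocity is v_i = q/n_i, so the layer transit time is t_i = b_i·n_i / q:
  layer 1 (fine sand): t_1 = 10.1 × 0.18 / 0.2253 = 8.070 d
  layer 2 (karst limestone): t_2 = 6.83 × 0.09 / 0.2253 = 2.729 d
Total t = Σ t_i = 10.80 days.

10.8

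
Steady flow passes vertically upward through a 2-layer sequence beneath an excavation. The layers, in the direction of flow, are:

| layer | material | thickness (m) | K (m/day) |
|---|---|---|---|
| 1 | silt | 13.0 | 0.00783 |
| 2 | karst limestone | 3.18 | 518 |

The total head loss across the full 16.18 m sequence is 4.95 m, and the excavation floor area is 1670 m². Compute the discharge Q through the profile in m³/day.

Flow is perpendicular to layering, so the layers act in series and the equivalent K is the thickness-weighted harmonic mean.
Total thickness L = 13.0 + 3.18 = 16.18 m.
Σ(b_i/K_i) = 13.0/0.00783 + 3.18/518 = 1660 d.
K_eq = L / Σ(b_i/K_i) = 16.18 / 1660 = 0.009745 m/day.
Q = K_eq · A · (Δh/L) = 0.009745 × 1670 × (4.95/16.18) = 4.979 m³/day.

4.98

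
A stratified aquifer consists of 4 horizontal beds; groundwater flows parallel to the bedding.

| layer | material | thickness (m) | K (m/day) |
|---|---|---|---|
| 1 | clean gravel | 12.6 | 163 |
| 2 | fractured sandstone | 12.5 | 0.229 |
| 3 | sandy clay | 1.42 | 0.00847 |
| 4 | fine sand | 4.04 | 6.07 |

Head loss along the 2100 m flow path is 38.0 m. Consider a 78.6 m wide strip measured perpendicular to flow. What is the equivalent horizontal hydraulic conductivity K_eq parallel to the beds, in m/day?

Flow is parallel to layering, so each bed carries its own Darcy discharge and the transmissivities add.
Σ(K_i·b_i) = 163×12.6 + 0.229×12.5 + 0.00847×1.42 + 6.07×4.04 = 2081 m²/day.
Total thickness b = 30.56 m, so K_eq = Σ(K_i·b_i)/b = 68.10 m/day.

68.1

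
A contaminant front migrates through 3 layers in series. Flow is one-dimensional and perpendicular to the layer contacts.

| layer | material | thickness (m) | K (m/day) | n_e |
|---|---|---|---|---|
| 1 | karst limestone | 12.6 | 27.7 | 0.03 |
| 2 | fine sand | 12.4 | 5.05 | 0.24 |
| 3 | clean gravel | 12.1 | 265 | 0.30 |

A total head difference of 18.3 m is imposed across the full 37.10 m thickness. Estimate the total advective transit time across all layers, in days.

With flow normal to the layers, continuity requires the same specific discharge q through every layer.
Σ(b_i/K_i) = 12.6/27.7 + 12.4/5.05 + 12.1/265 = 2.956 d.
q = Δh / Σ(b_i/K_i) = 18.3 / 2.956 = 6.191 m/day.
In each layer the seepage velocity is v_i = q/n_i, so the layer transit time is t_i = b_i·n_i / q:
  layer 1 (karst limestone): t_1 = 12.6 × 0.03 / 6.191 = 0.06106 d
  layer 2 (fine sand): t_2 = 12.4 × 0.24 / 6.191 = 0.4807 d
  layer 3 (clean gravel): t_3 = 12.1 × 0.30 / 6.191 = 0.5864 d
Total t = Σ t_i = 1.128 days.

1.13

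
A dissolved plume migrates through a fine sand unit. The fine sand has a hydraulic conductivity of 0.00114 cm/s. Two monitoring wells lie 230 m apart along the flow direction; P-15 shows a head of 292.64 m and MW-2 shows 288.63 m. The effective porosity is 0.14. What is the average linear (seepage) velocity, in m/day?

0.123

Convert K: 0.00114 cm/s × 864 = 0.9850 m/day.
Hydraulic gradient i = (292.64 − 288.63) / 230 = 4.01 / 230 = 0.01743.
Darcy flux q = K · i = 0.9850 × 0.01743 = 0.01717 m/day.
Seepage velocity v = q / n_e = 0.01717 / 0.14 = 0.1227 m/day.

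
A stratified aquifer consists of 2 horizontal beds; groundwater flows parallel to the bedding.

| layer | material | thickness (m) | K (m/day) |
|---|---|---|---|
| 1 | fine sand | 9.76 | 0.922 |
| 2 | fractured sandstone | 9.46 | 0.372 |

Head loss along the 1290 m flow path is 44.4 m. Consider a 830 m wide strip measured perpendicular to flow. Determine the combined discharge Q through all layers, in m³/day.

358

Flow is parallel to layering, so each bed carries its own Darcy discharge and the transmissivities add.
Σ(K_i·b_i) = 0.922×9.76 + 0.372×9.46 = 12.52 m²/day.
Hydraulic gradient i = Δh / L = 44.4 / 1290 = 0.03442.
Q = Σ(K_i·b_i) · W · i = 12.52 × 830 × 0.03442 = 357.6 m³/day.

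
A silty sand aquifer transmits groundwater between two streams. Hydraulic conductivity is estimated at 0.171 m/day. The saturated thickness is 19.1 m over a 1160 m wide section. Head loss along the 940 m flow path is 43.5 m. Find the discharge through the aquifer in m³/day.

Cross-sectional area A = 1160 × 19.1 = 22156 m².
Hydraulic gradient i = Δh / L = 43.5 / 940 = 0.04628.
Darcy's law: Q = K · A · i = 0.1710 × 22156 × 0.04628 = 175.3 m³/day.

175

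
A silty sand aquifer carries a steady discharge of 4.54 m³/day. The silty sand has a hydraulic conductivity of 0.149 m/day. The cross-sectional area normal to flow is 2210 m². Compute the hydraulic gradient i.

From Q = K·A·i, i = Q / (K·A) = 4.54 / (0.1490 × 2210) = 0.01379.

0.0138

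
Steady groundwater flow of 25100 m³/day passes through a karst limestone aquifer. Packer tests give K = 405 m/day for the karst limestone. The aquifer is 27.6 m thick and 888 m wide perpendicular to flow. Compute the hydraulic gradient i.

Cross-sectional area A = 888 × 27.6 = 24509 m².
From Q = K·A·i, i = Q / (K·A) = 25100 / (405.0 × 24509) = 0.002529.

0.00253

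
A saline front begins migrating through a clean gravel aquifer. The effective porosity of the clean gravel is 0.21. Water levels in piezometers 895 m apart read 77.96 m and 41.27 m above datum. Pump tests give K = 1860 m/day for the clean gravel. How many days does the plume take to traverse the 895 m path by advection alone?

Hydraulic gradient i = (77.96 − 41.27) / 895 = 36.69 / 895 = 0.04099.
Darcy flux q = K · i = 1860 × 0.04099 = 76.25 m/day.
Seepage velocity v = q / n_e = 76.25 / 0.21 = 363.1 m/day.
Travel time t = L / v = 895 / 363.1 = 2.465 days.

2.46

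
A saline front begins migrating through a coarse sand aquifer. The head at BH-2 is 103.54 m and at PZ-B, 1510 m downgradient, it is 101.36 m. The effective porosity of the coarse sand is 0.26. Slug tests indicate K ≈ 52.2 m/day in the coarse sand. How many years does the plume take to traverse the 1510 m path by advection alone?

14.3

Hydraulic gradient i = (103.54 − 101.36) / 1510 = 2.18 / 1510 = 0.001444.
Darcy flux q = K · i = 52.20 × 0.001444 = 0.07536 m/day.
Seepage velocity v = q / n_e = 0.07536 / 0.26 = 0.2899 m/day.
Travel time t = L / v = 1510 / 0.2899 = 5210 days = 14.26 years.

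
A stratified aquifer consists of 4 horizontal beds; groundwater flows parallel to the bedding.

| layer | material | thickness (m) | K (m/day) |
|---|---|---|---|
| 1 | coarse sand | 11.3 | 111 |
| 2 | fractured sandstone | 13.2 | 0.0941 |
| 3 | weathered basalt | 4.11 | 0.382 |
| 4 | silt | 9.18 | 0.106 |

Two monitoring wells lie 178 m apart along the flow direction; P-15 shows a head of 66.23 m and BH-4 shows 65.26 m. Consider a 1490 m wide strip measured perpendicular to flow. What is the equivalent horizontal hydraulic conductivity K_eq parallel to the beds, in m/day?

Flow is parallel to layering, so each bed carries its own Darcy discharge and the transmissivities add.
Σ(K_i·b_i) = 111×11.3 + 0.0941×13.2 + 0.382×4.11 + 0.106×9.18 = 1258 m²/day.
Total thickness b = 37.79 m, so K_eq = Σ(K_i·b_i)/b = 33.29 m/day.

33.3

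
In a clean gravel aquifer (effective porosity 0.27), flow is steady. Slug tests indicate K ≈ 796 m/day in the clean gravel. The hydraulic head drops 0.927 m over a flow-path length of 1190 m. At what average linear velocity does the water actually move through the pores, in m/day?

Hydraulic gradient i = Δh / L = 0.927 / 1190 = 0.0007790.
Darcy flux q = K · i = 796.0 × 0.0007790 = 0.6201 m/day.
Seepage velocity v = q / n_e = 0.6201 / 0.27 = 2.297 m/day.

2.30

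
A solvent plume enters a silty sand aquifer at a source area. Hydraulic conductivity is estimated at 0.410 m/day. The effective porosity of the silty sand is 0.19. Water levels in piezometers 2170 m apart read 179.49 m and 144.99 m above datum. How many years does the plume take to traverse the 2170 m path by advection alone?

Hydraulic gradient i = (179.49 − 144.99) / 2170 = 34.5 / 2170 = 0.01590.
Darcy flux q = K · i = 0.4100 × 0.01590 = 0.006518 m/day.
Seepage velocity v = q / n_e = 0.006518 / 0.19 = 0.03431 m/day.
Travel time t = L / v = 2170 / 0.03431 = 63251 days = 173.2 years.

173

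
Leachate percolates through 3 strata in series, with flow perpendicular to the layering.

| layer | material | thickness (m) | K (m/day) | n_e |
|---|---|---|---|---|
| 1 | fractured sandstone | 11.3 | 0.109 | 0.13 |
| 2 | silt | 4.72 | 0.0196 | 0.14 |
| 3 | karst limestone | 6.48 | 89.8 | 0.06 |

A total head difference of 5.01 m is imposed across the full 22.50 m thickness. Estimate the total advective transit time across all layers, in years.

0.474

With flow normal to the layers, continuity requires the same specific discharge q through every layer.
Σ(b_i/K_i) = 11.3/0.109 + 4.72/0.0196 + 6.48/89.8 = 344.6 d.
q = Δh / Σ(b_i/K_i) = 5.01 / 344.6 = 0.01454 m/day.
In each layer the seepage velocity is v_i = q/n_i, so the layer transit time is t_i = b_i·n_i / q:
  layer 1 (fractured sandstone): t_1 = 11.3 × 0.13 / 0.01454 = 101.0 d
  layer 2 (silt): t_2 = 4.72 × 0.14 / 0.01454 = 45.45 d
  layer 3 (karst limestone): t_3 = 6.48 × 0.06 / 0.01454 = 26.74 d
Total t = Σ t_i = 173.2 days = 0.4742 years.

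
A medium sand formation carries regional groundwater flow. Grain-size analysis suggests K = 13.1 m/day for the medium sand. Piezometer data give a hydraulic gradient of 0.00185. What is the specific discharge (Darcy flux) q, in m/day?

0.0242

Hydraulic gradient i = 0.00185.
Specific discharge q = K · i = 13.10 × 0.001850 = 0.02423 m/day.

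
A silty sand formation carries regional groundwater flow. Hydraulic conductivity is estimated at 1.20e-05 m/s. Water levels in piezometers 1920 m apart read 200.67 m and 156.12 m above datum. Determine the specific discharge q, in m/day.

0.0241

Convert K: 1.20e-05 m/s × 86400 = 1.037 m/day.
Hydraulic gradient i = (200.67 − 156.12) / 1920 = 44.55 / 1920 = 0.02320.
Specific discharge q = K · i = 1.037 × 0.02320 = 0.02406 m/day.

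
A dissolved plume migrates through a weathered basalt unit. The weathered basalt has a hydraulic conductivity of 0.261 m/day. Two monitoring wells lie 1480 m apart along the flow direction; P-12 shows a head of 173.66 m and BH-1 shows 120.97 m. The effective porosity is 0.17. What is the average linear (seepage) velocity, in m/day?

Hydraulic gradient i = (173.66 − 120.97) / 1480 = 52.69 / 1480 = 0.03560.
Darcy flux q = K · i = 0.2610 × 0.03560 = 0.009292 m/day.
Seepage velocity v = q / n_e = 0.009292 / 0.17 = 0.05466 m/day.

0.0547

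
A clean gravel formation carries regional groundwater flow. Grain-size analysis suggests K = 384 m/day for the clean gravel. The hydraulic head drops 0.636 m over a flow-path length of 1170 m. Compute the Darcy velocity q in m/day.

Hydraulic gradient i = Δh / L = 0.636 / 1170 = 0.0005436.
Specific discharge q = K · i = 384.0 × 0.0005436 = 0.2087 m/day.

0.209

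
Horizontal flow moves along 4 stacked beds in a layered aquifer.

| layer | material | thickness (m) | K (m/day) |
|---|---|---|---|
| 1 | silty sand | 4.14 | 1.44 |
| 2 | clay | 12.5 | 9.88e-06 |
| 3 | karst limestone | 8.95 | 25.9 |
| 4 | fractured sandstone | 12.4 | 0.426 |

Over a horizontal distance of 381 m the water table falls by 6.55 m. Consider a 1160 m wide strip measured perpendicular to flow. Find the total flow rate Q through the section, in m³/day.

4850

Flow is parallel to layering, so each bed carries its own Darcy discharge and the transmissivities add.
Σ(K_i·b_i) = 1.44×4.14 + 9.88e-06×12.5 + 25.9×8.95 + 0.426×12.4 = 243.0 m²/day.
Hydraulic gradient i = Δh / L = 6.55 / 381 = 0.01719.
Q = Σ(K_i·b_i) · W · i = 243.0 × 1160 × 0.01719 = 4847 m³/day.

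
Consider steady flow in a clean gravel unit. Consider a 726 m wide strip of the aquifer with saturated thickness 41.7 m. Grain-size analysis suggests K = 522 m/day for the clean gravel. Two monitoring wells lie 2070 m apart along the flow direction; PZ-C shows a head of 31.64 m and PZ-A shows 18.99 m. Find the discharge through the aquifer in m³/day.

Cross-sectional area A = 726 × 41.7 = 30274 m².
Hydraulic gradient i = (31.64 − 18.99) / 2070 = 12.65 / 2070 = 0.006111.
Darcy's law: Q = K · A · i = 522.0 × 30274 × 0.006111 = 96575 m³/day.

96600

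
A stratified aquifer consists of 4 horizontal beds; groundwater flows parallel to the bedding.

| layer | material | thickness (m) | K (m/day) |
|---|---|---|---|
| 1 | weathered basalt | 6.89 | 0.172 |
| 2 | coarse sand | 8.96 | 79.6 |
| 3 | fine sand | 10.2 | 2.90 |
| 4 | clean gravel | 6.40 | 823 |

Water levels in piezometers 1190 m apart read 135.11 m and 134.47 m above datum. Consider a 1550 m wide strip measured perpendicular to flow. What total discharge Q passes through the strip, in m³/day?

5010

Flow is parallel to layering, so each bed carries its own Darcy discharge and the transmissivities add.
Σ(K_i·b_i) = 0.172×6.89 + 79.6×8.96 + 2.90×10.2 + 823×6.40 = 6011 m²/day.
Hydraulic gradient i = (135.11 − 134.47) / 1190 = 0.64 / 1190 = 0.0005378.
Q = Σ(K_i·b_i) · W · i = 6011 × 1550 × 0.0005378 = 5011 m³/day.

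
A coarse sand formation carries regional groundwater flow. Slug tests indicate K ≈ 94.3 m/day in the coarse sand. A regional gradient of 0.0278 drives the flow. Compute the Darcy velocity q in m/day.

2.62

Hydraulic gradient i = 0.0278.
Specific discharge q = K · i = 94.30 × 0.02780 = 2.622 m/day.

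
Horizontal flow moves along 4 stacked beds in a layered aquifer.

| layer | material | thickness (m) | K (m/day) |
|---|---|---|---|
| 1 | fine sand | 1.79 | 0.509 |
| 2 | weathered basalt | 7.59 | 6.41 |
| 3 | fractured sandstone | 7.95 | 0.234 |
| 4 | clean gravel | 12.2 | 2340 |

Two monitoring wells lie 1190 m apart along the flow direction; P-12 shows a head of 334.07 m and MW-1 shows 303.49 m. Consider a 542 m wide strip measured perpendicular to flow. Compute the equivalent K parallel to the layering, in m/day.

Flow is parallel to layering, so each bed carries its own Darcy discharge and the transmissivities add.
Σ(K_i·b_i) = 0.509×1.79 + 6.41×7.59 + 0.234×7.95 + 2340×12.2 = 28599 m²/day.
Total thickness b = 29.53 m, so K_eq = Σ(K_i·b_i)/b = 968.5 m/day.

968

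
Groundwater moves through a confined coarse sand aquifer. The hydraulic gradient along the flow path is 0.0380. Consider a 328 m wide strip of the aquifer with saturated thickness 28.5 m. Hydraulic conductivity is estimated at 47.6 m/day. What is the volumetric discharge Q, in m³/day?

16900

Cross-sectional area A = 328 × 28.5 = 9348 m².
Hydraulic gradient i = 0.0380.
Darcy's law: Q = K · A · i = 47.60 × 9348 × 0.03800 = 16909 m³/day.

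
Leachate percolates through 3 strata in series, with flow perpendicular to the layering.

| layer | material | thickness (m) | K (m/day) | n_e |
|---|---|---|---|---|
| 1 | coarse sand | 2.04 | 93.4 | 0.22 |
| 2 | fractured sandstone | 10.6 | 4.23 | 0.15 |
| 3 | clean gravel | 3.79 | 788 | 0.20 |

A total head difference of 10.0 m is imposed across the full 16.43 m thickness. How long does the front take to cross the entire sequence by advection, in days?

With flow normal to the layers, continuity requires the same specific discharge q through every layer.
Σ(b_i/K_i) = 2.04/93.4 + 10.6/4.23 + 3.79/788 = 2.533 d.
q = Δh / Σ(b_i/K_i) = 10.0 / 2.533 = 3.949 m/day.
In each layer the seepage velocity is v_i = q/n_i, so the layer transit time is t_i = b_i·n_i / q:
  layer 1 (coarse sand): t_1 = 2.04 × 0.22 / 3.949 = 0.1137 d
  layer 2 (fractured sandstone): t_2 = 10.6 × 0.15 / 3.949 = 0.4027 d
  layer 3 (clean gravel): t_3 = 3.79 × 0.20 / 3.949 = 0.1920 d
Total t = Σ t_i = 0.7083 days.

0.708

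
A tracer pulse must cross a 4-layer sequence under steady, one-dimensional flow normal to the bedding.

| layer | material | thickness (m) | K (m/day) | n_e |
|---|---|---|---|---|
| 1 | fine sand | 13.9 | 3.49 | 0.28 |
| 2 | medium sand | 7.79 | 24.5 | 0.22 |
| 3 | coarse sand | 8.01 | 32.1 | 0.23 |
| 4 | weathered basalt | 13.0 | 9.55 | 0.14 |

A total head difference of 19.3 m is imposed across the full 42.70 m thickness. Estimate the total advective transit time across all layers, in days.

2.84

With flow normal to the layers, continuity requires the same specific discharge q through every layer.
Σ(b_i/K_i) = 13.9/3.49 + 7.79/24.5 + 8.01/32.1 + 13.0/9.55 = 5.912 d.
q = Δh / Σ(b_i/K_i) = 19.3 / 5.912 = 3.265 m/day.
In each layer the seepage velocity is v_i = q/n_i, so the layer transit time is t_i = b_i·n_i / q:
  layer 1 (fine sand): t_1 = 13.9 × 0.28 / 3.265 = 1.192 d
  layer 2 (medium sand): t_2 = 7.79 × 0.22 / 3.265 = 0.5249 d
  layer 3 (coarse sand): t_3 = 8.01 × 0.23 / 3.265 = 0.5643 d
  layer 4 (weathered basalt): t_4 = 13.0 × 0.14 / 3.265 = 0.5575 d
Total t = Σ t_i = 2.839 days.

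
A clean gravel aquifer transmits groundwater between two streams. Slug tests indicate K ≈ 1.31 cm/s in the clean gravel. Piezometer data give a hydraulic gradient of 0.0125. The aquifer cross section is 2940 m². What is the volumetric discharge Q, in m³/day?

41600

Convert K: 1.31 cm/s × 864 = 1132 m/day.
Hydraulic gradient i = 0.0125.
Darcy's law: Q = K · A · i = 1132 × 2940 × 0.01250 = 41595 m³/day.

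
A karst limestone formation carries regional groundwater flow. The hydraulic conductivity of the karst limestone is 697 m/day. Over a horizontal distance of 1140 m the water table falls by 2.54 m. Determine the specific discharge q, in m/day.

Hydraulic gradient i = Δh / L = 2.54 / 1140 = 0.002228.
Specific discharge q = K · i = 697.0 × 0.002228 = 1.553 m/day.

1.55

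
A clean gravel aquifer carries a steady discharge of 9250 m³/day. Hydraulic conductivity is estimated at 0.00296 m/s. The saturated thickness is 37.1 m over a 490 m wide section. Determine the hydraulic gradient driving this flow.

0.00199

Convert K: 0.00296 m/s × 86400 = 255.7 m/day.
Cross-sectional area A = 490 × 37.1 = 18179 m².
From Q = K·A·i, i = Q / (K·A) = 9250 / (255.7 × 18179) = 0.001990.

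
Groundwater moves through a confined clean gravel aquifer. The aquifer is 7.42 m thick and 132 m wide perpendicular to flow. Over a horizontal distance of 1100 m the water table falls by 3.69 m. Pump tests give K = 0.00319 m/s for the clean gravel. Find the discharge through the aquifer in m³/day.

Convert K: 0.00319 m/s × 86400 = 275.6 m/day.
Cross-sectional area A = 132 × 7.42 = 979.4 m².
Hydraulic gradient i = Δh / L = 3.69 / 1100 = 0.003355.
Darcy's law: Q = K · A · i = 275.6 × 979.4 × 0.003355 = 905.6 m³/day.

906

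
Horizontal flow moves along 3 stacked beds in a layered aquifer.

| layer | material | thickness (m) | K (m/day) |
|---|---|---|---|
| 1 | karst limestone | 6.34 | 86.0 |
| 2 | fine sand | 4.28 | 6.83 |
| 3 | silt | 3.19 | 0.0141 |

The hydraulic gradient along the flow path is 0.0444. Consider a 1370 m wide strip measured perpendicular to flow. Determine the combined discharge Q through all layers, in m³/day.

Flow is parallel to layering, so each bed carries its own Darcy discharge and the transmissivities add.
Σ(K_i·b_i) = 86.0×6.34 + 6.83×4.28 + 0.0141×3.19 = 574.5 m²/day.
Hydraulic gradient i = 0.0444.
Q = Σ(K_i·b_i) · W · i = 574.5 × 1370 × 0.04440 = 34947 m³/day.

34900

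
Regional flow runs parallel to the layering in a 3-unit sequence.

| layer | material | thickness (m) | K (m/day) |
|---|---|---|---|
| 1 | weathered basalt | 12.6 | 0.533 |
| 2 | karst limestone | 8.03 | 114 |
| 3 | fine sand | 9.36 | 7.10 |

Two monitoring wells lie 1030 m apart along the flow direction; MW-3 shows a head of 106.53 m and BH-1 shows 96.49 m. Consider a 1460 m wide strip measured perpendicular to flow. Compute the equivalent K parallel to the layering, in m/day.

33.0

Flow is parallel to layering, so each bed carries its own Darcy discharge and the transmissivities add.
Σ(K_i·b_i) = 0.533×12.6 + 114×8.03 + 7.10×9.36 = 988.6 m²/day.
Total thickness b = 29.99 m, so K_eq = Σ(K_i·b_i)/b = 32.96 m/day.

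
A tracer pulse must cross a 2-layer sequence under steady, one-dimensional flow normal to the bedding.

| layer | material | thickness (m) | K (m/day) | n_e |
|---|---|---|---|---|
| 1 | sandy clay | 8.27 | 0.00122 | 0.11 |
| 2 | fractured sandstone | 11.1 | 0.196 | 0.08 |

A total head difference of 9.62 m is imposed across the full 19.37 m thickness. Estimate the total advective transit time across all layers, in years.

With flow normal to the layers, continuity requires the same specific discharge q through every layer.
Σ(b_i/K_i) = 8.27/0.00122 + 11.1/0.196 = 6835 d.
q = Δh / Σ(b_i/K_i) = 9.62 / 6835 = 0.001407 m/day.
In each layer the seepage velocity is v_i = q/n_i, so the layer transit time is t_i = b_i·n_i / q:
  layer 1 (sandy clay): t_1 = 8.27 × 0.11 / 0.001407 = 646.4 d
  layer 2 (fractured sandstone): t_2 = 11.1 × 0.08 / 0.001407 = 631.0 d
Total t = Σ t_i = 1277 days = 3.497 years.

3.50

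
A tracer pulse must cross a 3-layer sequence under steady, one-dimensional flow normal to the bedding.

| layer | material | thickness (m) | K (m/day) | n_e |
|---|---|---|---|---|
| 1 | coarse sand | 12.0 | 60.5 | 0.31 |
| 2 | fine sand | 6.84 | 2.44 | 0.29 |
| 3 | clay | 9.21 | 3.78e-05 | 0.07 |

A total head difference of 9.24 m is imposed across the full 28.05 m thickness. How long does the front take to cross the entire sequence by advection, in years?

458

With flow normal to the layers, continuity requires the same specific discharge q through every layer.
Σ(b_i/K_i) = 12.0/60.5 + 6.84/2.44 + 9.21/3.78e-05 = 2.437e+05 d.
q = Δh / Σ(b_i/K_i) = 9.24 / 2.437e+05 = 3.792e-05 m/day.
In each layer the seepage velocity is v_i = q/n_i, so the layer transit time is t_i = b_i·n_i / q:
  layer 1 (coarse sand): t_1 = 12.0 × 0.31 / 3.792e-05 = 98094 d
  layer 2 (fine sand): t_2 = 6.84 × 0.29 / 3.792e-05 = 52306 d
  layer 3 (clay): t_3 = 9.21 × 0.07 / 3.792e-05 = 17000 d
Total t = Σ t_i = 1.674e+05 days = 458.3 years.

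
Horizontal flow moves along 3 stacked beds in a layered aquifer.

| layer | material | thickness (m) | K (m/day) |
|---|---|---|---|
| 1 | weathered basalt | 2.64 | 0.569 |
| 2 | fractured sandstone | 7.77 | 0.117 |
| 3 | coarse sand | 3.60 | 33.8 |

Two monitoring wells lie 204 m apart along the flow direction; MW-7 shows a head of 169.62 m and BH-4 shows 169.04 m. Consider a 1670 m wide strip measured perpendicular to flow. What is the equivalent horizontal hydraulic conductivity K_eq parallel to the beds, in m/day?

8.86

Flow is parallel to layering, so each bed carries its own Darcy discharge and the transmissivities add.
Σ(K_i·b_i) = 0.569×2.64 + 0.117×7.77 + 33.8×3.60 = 124.1 m²/day.
Total thickness b = 14.01 m, so K_eq = Σ(K_i·b_i)/b = 8.857 m/day.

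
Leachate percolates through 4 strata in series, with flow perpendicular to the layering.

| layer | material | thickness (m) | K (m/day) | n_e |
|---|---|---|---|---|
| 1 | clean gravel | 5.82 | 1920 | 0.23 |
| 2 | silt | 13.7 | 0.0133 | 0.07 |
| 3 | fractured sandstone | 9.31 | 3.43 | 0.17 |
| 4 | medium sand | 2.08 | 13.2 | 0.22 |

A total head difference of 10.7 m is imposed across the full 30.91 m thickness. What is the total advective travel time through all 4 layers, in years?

With flow normal to the layers, continuity requires the same specific discharge q through every layer.
Σ(b_i/K_i) = 5.82/1920 + 13.7/0.0133 + 9.31/3.43 + 2.08/13.2 = 1033 d.
q = Δh / Σ(b_i/K_i) = 10.7 / 1033 = 0.01036 m/day.
In each layer the seepage velocity is v_i = q/n_i, so the layer transit time is t_i = b_i·n_i / q:
  layer 1 (clean gravel): t_1 = 5.82 × 0.23 / 0.01036 = 129.2 d
  layer 2 (silt): t_2 = 13.7 × 0.07 / 0.01036 = 92.58 d
  layer 3 (fractured sandstone): t_3 = 9.31 × 0.17 / 0.01036 = 152.8 d
  layer 4 (medium sand): t_4 = 2.08 × 0.22 / 0.01036 = 44.18 d
Total t = Σ t_i = 418.8 days = 1.147 years.

1.15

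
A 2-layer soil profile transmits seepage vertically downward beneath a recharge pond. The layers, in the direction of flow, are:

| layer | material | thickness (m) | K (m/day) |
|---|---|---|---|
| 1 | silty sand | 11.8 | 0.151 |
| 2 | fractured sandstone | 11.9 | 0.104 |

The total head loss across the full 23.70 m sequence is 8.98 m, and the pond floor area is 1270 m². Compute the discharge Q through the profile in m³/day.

Flow is perpendicular to layering, so the layers act in series and the equivalent K is the thickness-weighted harmonic mean.
Total thickness L = 11.8 + 11.9 = 23.70 m.
Σ(b_i/K_i) = 11.8/0.151 + 11.9/0.104 = 192.6 d.
K_eq = L / Σ(b_i/K_i) = 23.70 / 192.6 = 0.1231 m/day.
Q = K_eq · A · (Δh/L) = 0.1231 × 1270 × (8.98/23.70) = 59.22 m³/day.

59.2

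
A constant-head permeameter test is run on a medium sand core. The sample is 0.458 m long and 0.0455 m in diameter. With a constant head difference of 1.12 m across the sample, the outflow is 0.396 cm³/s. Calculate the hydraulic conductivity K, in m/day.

Cross-sectional area A = π·(d/2)² = π × (0.0455/2)² = 0.001626 m².
Convert discharge: 0.396 cm³/s = 3.960e-07 m³/s.
Darcy's law rearranged: K = Q·L / (A·Δh) = 3.960e-07 × 0.458 / (0.001626 × 1.12) = 9.959e-05 m/s = 8.605 m/day.

8.60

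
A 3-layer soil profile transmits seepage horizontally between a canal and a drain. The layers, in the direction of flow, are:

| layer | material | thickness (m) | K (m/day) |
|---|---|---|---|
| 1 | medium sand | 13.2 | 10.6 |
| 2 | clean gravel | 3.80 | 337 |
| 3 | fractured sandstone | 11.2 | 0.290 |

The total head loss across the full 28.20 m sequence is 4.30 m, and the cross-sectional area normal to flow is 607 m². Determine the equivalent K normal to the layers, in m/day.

0.707

Flow is perpendicular to layering, so the layers act in series and the equivalent K is the thickness-weighted harmonic mean.
Total thickness L = 13.2 + 3.80 + 11.2 = 28.20 m.
Σ(b_i/K_i) = 13.2/10.6 + 3.80/337 + 11.2/0.290 = 39.88 d.
K_eq = L / Σ(b_i/K_i) = 28.20 / 39.88 = 0.7072 m/day.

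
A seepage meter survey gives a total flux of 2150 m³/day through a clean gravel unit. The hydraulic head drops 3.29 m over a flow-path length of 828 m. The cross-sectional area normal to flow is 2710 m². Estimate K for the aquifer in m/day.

200

Hydraulic gradient i = Δh / L = 3.29 / 828 = 0.003973.
From Q = K·A·i, K = Q / (A·i) = 2150 / (2710 × 0.003973) = 199.7 m/day.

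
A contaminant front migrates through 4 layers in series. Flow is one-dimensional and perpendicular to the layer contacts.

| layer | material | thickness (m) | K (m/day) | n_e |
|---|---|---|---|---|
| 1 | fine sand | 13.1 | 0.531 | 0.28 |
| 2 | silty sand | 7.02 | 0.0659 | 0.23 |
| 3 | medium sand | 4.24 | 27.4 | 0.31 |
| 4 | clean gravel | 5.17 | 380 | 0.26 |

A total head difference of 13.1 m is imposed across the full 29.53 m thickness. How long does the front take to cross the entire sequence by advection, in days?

With flow normal to the layers, continuity requires the same specific discharge q through every layer.
Σ(b_i/K_i) = 13.1/0.531 + 7.02/0.0659 + 4.24/27.4 + 5.17/380 = 131.4 d.
q = Δh / Σ(b_i/K_i) = 13.1 / 131.4 = 0.09972 m/day.
In each layer the seepage velocity is v_i = q/n_i, so the layer transit time is t_i = b_i·n_i / q:
  layer 1 (fine sand): t_1 = 13.1 × 0.28 / 0.09972 = 36.78 d
  layer 2 (silty sand): t_2 = 7.02 × 0.23 / 0.09972 = 16.19 d
  layer 3 (medium sand): t_3 = 4.24 × 0.31 / 0.09972 = 13.18 d
  layer 4 (clean gravel): t_4 = 5.17 × 0.26 / 0.09972 = 13.48 d
Total t = Σ t_i = 79.63 days.

79.6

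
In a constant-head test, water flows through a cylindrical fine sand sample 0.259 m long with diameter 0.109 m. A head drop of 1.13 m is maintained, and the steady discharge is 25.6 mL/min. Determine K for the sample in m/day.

0.905

Cross-sectional area A = π·(d/2)² = π × (0.109/2)² = 0.009331 m².
Convert discharge: 25.6 mL/min = 4.267e-07 m³/s.
Darcy's law rearranged: K = Q·L / (A·Δh) = 4.267e-07 × 0.259 / (0.009331 × 1.13) = 1.048e-05 m/s = 0.9055 m/day.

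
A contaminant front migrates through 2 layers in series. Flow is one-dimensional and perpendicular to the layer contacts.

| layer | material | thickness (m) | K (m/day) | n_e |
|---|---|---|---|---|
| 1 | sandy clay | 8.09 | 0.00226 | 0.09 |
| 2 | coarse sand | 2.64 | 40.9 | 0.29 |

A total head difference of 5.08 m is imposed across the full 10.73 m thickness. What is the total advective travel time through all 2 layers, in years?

With flow normal to the layers, continuity requires the same specific discharge q through every layer.
Σ(b_i/K_i) = 8.09/0.00226 + 2.64/40.9 = 3580 d.
q = Δh / Σ(b_i/K_i) = 5.08 / 3580 = 0.001419 m/day.
In each layer the seepage velocity is v_i = q/n_i, so the layer transit time is t_i = b_i·n_i / q:
  layer 1 (sandy clay): t_1 = 8.09 × 0.09 / 0.001419 = 513.1 d
  layer 2 (coarse sand): t_2 = 2.64 × 0.29 / 0.001419 = 539.5 d
Total t = Σ t_i = 1053 days = 2.882 years.

2.88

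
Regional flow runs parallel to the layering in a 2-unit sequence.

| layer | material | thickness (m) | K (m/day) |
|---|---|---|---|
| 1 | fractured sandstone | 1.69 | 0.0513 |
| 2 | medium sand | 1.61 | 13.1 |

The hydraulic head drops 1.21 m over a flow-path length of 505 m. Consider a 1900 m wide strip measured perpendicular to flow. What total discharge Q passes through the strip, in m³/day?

Flow is parallel to layering, so each bed carries its own Darcy discharge and the transmissivities add.
Σ(K_i·b_i) = 0.0513×1.69 + 13.1×1.61 = 21.18 m²/day.
Hydraulic gradient i = Δh / L = 1.21 / 505 = 0.002396.
Q = Σ(K_i·b_i) · W · i = 21.18 × 1900 × 0.002396 = 96.41 m³/day.

96.4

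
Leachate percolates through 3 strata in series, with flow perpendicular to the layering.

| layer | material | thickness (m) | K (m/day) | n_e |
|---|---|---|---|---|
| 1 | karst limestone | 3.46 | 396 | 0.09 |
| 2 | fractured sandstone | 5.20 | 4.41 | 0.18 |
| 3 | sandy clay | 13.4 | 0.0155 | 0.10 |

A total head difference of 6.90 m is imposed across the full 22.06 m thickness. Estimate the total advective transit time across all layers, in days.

With flow normal to the layers, continuity requires the same specific discharge q through every layer.
Σ(b_i/K_i) = 3.46/396 + 5.20/4.41 + 13.4/0.0155 = 865.7 d.
q = Δh / Σ(b_i/K_i) = 6.90 / 865.7 = 0.007970 m/day.
In each layer the seepage velocity is v_i = q/n_i, so the layer transit time is t_i = b_i·n_i / q:
  layer 1 (karst limestone): t_1 = 3.46 × 0.09 / 0.007970 = 39.07 d
  layer 2 (fractured sandstone): t_2 = 5.20 × 0.18 / 0.007970 = 117.4 d
  layer 3 (sandy clay): t_3 = 13.4 × 0.10 / 0.007970 = 168.1 d
Total t = Σ t_i = 324.6 days.

325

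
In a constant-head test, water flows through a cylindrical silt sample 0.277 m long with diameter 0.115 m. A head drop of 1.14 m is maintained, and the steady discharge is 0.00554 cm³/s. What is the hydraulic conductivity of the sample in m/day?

Cross-sectional area A = π·(d/2)² = π × (0.115/2)² = 0.01039 m².
Convert discharge: 0.00554 cm³/s = 5.540e-09 m³/s.
Darcy's law rearranged: K = Q·L / (A·Δh) = 5.540e-09 × 0.277 / (0.01039 × 1.14) = 1.296e-07 m/s = 0.01120 m/day.

0.0112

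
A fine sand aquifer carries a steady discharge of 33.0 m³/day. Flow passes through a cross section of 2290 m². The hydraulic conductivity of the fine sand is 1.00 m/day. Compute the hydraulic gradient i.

0.0144

From Q = K·A·i, i = Q / (K·A) = 33.0 / (1.000 × 2290) = 0.01441.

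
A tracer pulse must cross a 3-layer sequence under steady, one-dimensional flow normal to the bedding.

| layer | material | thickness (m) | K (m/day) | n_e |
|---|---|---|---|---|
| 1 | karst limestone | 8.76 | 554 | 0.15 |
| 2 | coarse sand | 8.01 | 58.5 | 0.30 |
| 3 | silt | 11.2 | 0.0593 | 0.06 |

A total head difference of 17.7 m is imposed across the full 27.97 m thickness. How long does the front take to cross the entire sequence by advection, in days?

With flow normal to the layers, continuity requires the same specific discharge q through every layer.
Σ(b_i/K_i) = 8.76/554 + 8.01/58.5 + 11.2/0.0593 = 189.0 d.
q = Δh / Σ(b_i/K_i) = 17.7 / 189.0 = 0.09364 m/day.
In each layer the seepage velocity is v_i = q/n_i, so the layer transit time is t_i = b_i·n_i / q:
  layer 1 (karst limestone): t_1 = 8.76 × 0.15 / 0.09364 = 14.03 d
  layer 2 (coarse sand): t_2 = 8.01 × 0.30 / 0.09364 = 25.66 d
  layer 3 (silt): t_3 = 11.2 × 0.06 / 0.09364 = 7.176 d
Total t = Σ t_i = 46.87 days.

46.9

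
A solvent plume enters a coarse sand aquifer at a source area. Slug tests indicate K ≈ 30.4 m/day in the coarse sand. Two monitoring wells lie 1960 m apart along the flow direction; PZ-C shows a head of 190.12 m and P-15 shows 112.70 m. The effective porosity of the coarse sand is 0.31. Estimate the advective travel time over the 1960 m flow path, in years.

1.39

Hydraulic gradient i = (190.12 − 112.70) / 1960 = 77.42 / 1960 = 0.03950.
Darcy flux q = K · i = 30.40 × 0.03950 = 1.201 m/day.
Seepage velocity v = q / n_e = 1.201 / 0.31 = 3.874 m/day.
Travel time t = L / v = 1960 / 3.874 = 506.0 days = 1.385 years.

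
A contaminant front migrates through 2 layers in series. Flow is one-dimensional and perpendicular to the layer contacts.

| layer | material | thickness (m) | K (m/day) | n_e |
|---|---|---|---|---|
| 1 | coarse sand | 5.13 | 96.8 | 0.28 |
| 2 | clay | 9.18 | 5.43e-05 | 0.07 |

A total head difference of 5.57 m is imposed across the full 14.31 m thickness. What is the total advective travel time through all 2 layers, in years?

With flow normal to the layers, continuity requires the same specific discharge q through every layer.
Σ(b_i/K_i) = 5.13/96.8 + 9.18/5.43e-05 = 1.691e+05 d.
q = Δh / Σ(b_i/K_i) = 5.57 / 1.691e+05 = 3.295e-05 m/day.
In each layer the seepage velocity is v_i = q/n_i, so the layer transit time is t_i = b_i·n_i / q:
  layer 1 (coarse sand): t_1 = 5.13 × 0.28 / 3.295e-05 = 43598 d
  layer 2 (clay): t_2 = 9.18 × 0.07 / 3.295e-05 = 19504 d
Total t = Σ t_i = 63102 days = 172.8 years.

173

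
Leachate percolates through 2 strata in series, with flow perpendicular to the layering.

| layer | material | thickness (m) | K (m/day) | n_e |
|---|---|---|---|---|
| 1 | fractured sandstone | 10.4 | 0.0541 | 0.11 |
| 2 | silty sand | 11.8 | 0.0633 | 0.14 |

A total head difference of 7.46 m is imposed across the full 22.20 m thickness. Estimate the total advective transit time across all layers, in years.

With flow normal to the layers, continuity requires the same specific discharge q through every layer.
Σ(b_i/K_i) = 10.4/0.0541 + 11.8/0.0633 = 378.7 d.
q = Δh / Σ(b_i/K_i) = 7.46 / 378.7 = 0.01970 m/day.
In each layer the seepage velocity is v_i = q/n_i, so the layer transit time is t_i = b_i·n_i / q:
  layer 1 (fractured sandstone): t_1 = 10.4 × 0.11 / 0.01970 = 58.07 d
  layer 2 (silty sand): t_2 = 11.8 × 0.14 / 0.01970 = 83.85 d
Total t = Σ t_i = 141.9 days = 0.3885 years.

0.389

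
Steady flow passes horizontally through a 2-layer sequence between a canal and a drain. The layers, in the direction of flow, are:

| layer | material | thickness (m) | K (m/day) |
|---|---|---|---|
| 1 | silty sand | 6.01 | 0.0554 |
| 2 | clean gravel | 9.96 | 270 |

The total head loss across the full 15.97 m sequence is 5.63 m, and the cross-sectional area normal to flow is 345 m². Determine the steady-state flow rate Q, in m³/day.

17.9

Flow is perpendicular to layering, so the layers act in series and the equivalent K is the thickness-weighted harmonic mean.
Total thickness L = 6.01 + 9.96 = 15.97 m.
Σ(b_i/K_i) = 6.01/0.0554 + 9.96/270 = 108.5 d.
K_eq = L / Σ(b_i/K_i) = 15.97 / 108.5 = 0.1472 m/day.
Q = K_eq · A · (Δh/L) = 0.1472 × 345 × (5.63/15.97) = 17.90 m³/day.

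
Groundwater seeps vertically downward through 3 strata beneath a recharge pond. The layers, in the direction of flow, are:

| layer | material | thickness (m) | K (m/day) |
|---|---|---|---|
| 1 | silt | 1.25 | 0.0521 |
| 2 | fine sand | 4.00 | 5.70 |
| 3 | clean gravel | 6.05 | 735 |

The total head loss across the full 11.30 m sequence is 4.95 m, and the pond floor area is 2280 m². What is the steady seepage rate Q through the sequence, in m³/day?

457

Flow is perpendicular to layering, so the layers act in series and the equivalent K is the thickness-weighted harmonic mean.
Total thickness L = 1.25 + 4.00 + 6.05 = 11.30 m.
Σ(b_i/K_i) = 1.25/0.0521 + 4.00/5.70 + 6.05/735 = 24.70 d.
K_eq = L / Σ(b_i/K_i) = 11.30 / 24.70 = 0.4574 m/day.
Q = K_eq · A · (Δh/L) = 0.4574 × 2280 × (4.95/11.30) = 456.9 m³/day.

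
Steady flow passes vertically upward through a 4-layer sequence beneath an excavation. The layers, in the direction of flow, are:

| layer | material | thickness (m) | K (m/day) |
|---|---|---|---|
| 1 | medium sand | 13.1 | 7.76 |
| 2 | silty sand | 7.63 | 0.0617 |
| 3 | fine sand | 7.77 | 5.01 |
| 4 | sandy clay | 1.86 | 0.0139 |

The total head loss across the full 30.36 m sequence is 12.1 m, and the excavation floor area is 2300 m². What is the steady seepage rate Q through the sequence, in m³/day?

Flow is perpendicular to layering, so the layers act in series and the equivalent K is the thickness-weighted harmonic mean.
Total thickness L = 13.1 + 7.63 + 7.77 + 1.86 = 30.36 m.
Σ(b_i/K_i) = 13.1/7.76 + 7.63/0.0617 + 7.77/5.01 + 1.86/0.0139 = 260.7 d.
K_eq = L / Σ(b_i/K_i) = 30.36 / 260.7 = 0.1164 m/day.
Q = K_eq · A · (Δh/L) = 0.1164 × 2300 × (12.1/30.36) = 106.7 m³/day.

107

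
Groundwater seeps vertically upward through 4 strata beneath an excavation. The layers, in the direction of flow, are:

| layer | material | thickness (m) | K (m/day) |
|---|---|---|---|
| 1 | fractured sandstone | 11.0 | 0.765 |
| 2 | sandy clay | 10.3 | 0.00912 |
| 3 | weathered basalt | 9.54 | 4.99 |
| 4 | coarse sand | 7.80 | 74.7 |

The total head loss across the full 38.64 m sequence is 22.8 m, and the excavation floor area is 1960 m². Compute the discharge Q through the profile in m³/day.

Flow is perpendicular to layering, so the layers act in series and the equivalent K is the thickness-weighted harmonic mean.
Total thickness L = 11.0 + 10.3 + 9.54 + 7.80 = 38.64 m.
Σ(b_i/K_i) = 11.0/0.765 + 10.3/0.00912 + 9.54/4.99 + 7.80/74.7 = 1146 d.
K_eq = L / Σ(b_i/K_i) = 38.64 / 1146 = 0.03372 m/day.
Q = K_eq · A · (Δh/L) = 0.03372 × 1960 × (22.8/38.64) = 39.00 m³/day.

39.0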